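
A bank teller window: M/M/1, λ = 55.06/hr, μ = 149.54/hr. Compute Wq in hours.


ρ = 55.06/149.54 = 0.3682
Wq = ρ/(μ−λ) = 0.3682/(149.54 − 55.06) = 0.3682/94.48 = 0.003897 hr

Final: 0.003897 hr


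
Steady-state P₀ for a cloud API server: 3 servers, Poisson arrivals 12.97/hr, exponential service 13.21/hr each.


a = λ/μ = 12.97/13.21 = 0.9818; ρ = a/c = 0.3273
Σ_{k=0}^{2} a^k/k! (terms k=0..2) = 1.00000 + 0.98183 + 0.48200 = 2.46383
Tail: a^3/(3!(1−ρ)) = 0.94648/(6·0.6727) = 0.23449
P₀ = 1/(2.46383 + 0.23449) = 1/2.69832 = 0.370601

Final: 0.370601


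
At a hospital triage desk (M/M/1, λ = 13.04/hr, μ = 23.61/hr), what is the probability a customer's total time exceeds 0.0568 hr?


W ~ Exponential(μ−λ) for M/M/1.
μ − λ = 23.61 − 13.04 = 10.5700
P(W > t) = e^{−(μ−λ)t} = e^{−0.6004} = 0.548605

Final: 0.548605


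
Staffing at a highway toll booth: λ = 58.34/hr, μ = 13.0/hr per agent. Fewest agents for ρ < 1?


Stability requires cμ > λ ⇔ c > λ/μ.
λ/μ = 58.34/13.0 = 4.4877
Minimum integer c = ⌊4.4877⌋ + 1 = 5
Check: 5·13.0 = 65.00 > 58.34, while 4·13.0 = 52.00 ≤ 58.34

Final: 5 servers


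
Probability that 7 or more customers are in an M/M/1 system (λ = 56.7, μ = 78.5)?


ρ = 56.7/78.5 = 0.7223
P(N ≥ n) = ρ^n = 0.7223^7 = 0.102564

Final: 0.102564


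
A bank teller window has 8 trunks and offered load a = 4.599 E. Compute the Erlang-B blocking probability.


B(c,a) = (a^c/c!) / Σ_{k=0}^{c} a^k/k!
a^8/8! = 4.963485
Σ terms (k=0..8): 1.00000 + 4.59900 + 10.57540 + 16.21209 + 18.63985 + 17.14493 + 13.14159 + 8.63403 + 4.96349 = 94.910375
B = 4.963485/94.910375 = 0.052297

Final: 0.052297


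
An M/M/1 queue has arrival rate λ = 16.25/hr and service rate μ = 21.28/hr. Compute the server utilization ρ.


ρ = λ/μ = 16.25/21.28 = 0.7636

Final: 0.7636


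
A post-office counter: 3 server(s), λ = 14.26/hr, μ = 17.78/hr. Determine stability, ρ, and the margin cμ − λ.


Total capacity cμ = 3·17.78 = 53.34/hr
ρ = λ/(cμ) = 14.26/53.34 = 0.2673
Stable ⇔ ρ < 1: YES
Spare capacity = cμ − λ = 53.34 − 14.26 = 39.08/hr

Final: ρ = 0.2673; stable; margin = 39.08/hr


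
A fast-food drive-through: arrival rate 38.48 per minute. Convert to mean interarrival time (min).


Mean interarrival time = 1/λ = 1/38.48 minute = 0.02599 minute
In minutes: 0.02599 × 1 = 0.02599 min

Final: 0.02599 min


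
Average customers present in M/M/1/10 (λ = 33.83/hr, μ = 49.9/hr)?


ρ = 33.83/49.9 = 0.6780
L = ρ[1 − (K+1)ρ^K + Kρ^(K+1)] / [(1−ρ)(1−ρ^(K+1))]
Numerator: 0.6780·(1 − 11·0.020512 + 10·0.013906) = 0.619265
Denominator: (0.3220)·(0.986094) = 0.317566
L = 0.619265/0.317566 = 1.9500

Final: 1.9500


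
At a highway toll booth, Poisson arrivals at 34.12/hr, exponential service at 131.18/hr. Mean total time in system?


W = 1/(μ−λ) = 1/(131.18 − 34.12) = 1/97.06 = 0.01030 hr

Final: 0.01030 hr


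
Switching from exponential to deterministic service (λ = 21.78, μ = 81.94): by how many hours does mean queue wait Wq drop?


ρ = 21.78/81.94 = 0.2658
Wq(M/M/1) = ρ/(μ−λ) = 0.2658/60.16 = 0.004418 hr
Wq(M/D/1) = ρ/(2(μ−λ)) = 0.002209 hr
Savings = 0.004418 − 0.002209 = 0.002209 hr

Final: 0.002209 hr


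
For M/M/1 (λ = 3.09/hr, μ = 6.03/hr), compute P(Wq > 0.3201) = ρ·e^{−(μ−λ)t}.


ρ = 3.09/6.03 = 0.5124
P(Wq > t) = ρ·e^{−(μ−λ)t} = 0.5124·e^{−0.9411}
= 0.5124·0.390201 = 0.199954

Final: 0.199954


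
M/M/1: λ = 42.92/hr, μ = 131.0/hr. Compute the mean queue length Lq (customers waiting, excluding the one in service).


ρ = 42.92/131.0 = 0.3276
Lq = ρ²/(1−ρ) = 0.1073/0.6724 = 0.1597

Final: 0.1597


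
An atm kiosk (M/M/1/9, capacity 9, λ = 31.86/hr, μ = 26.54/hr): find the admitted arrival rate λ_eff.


ρ = 1.2005; P_K = (1−ρ)ρ^9/(1−ρ^10) = 0.198999
λ_eff = λ(1 − P_K) = 31.86·(1 − 0.198999) = 31.86·0.801001 = 25.5199 /hr

Final: 25.5199 /hr


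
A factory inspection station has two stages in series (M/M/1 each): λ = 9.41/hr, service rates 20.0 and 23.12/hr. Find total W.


Each node sees arrival rate λ = 9.41/hr (tandem ⇒ throughput preserved).
W₁ = 1/(μ₁−λ) = 1/(20.0−9.41) = 0.09443 hr
W₂ = 1/(μ₂−λ) = 1/(23.12−9.41) = 0.07294 hr
W_total = W₁ + W₂ = 0.09443 + 0.07294 = 0.16737 hr

Final: 0.16737 hr


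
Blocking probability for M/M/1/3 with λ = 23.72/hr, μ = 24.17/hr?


ρ = λ/μ = 23.72/24.17 = 0.9814
P_K = (1−ρ)ρ^K/(1−ρ^(K+1)) = (0.01862·0.945179)/(1 − 0.927582)
= 0.017597/0.072418 = 0.242997

Final: 0.242997


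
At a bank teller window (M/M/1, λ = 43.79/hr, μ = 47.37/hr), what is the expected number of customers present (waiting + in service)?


ρ = λ/μ = 43.79/47.37 = 0.9244
L = ρ/(1−ρ) = 0.9244/(1 − 0.9244) = 0.9244/0.07558 = 12.2318

Final: 12.2318


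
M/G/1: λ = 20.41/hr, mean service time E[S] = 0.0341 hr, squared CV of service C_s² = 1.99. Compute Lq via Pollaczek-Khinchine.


ρ = λ·E[S] = 20.41·0.0341 = 0.6960
Lq = ρ²(1+C_s²)/(2(1−ρ)) = 0.4844·(1+1.99)/(2·0.3040)
= 0.4844·2.9900/0.6080 = 2.38196

Final: 2.38196


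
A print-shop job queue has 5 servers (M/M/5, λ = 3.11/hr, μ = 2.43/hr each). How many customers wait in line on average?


a = λ/μ = 1.2798; ρ = a/5 = 0.2560
P₀ = 0.277896
Lq = P₀·a^c·ρ / (c!·(1−ρ)²) = 0.277896·3.43377·0.2560/(120·0.55358)
= 0.003677

Final: 0.003677


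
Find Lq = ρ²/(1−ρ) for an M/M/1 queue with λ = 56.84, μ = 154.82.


ρ = 56.84/154.82 = 0.3671
Lq = ρ²/(1−ρ) = 0.1348/0.6329 = 0.2130

Final: 0.2130


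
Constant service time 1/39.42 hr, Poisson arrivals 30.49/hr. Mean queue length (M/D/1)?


ρ = 30.49/39.42 = 0.7735
M/D/1: Lq = ρ²/(2(1−ρ)) = 0.5982/(2·0.2265) = 1.32043

Final: 1.32043


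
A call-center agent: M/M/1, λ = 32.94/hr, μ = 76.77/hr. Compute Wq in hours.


ρ = 32.94/76.77 = 0.4291
Wq = ρ/(μ−λ) = 0.4291/(76.77 − 32.94) = 0.4291/43.83 = 0.009790 hr

Final: 0.009790 hr


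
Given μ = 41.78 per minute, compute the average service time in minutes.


Mean service time = 1/μ = 1/41.78 minute = 0.02393 minute
In minutes: 0.02393 × 1 = 0.02393 min

Final: 0.02393 min


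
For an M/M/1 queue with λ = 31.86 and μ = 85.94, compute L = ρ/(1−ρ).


ρ = λ/μ = 31.86/85.94 = 0.3707
L = ρ/(1−ρ) = 0.3707/(1 − 0.3707) = 0.3707/0.6293 = 0.5891

Final: 0.5891


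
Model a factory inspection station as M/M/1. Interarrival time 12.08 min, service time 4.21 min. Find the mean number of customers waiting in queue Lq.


λ = 60/12.08 = 4.9669 /hr
μ = 60/4.21 = 14.2518 /hr
ρ = λ/μ = 4.9669/14.2518 = 0.3485
Lq = ρ²/(1−ρ) = 0.1215/0.6515 = 0.1864

Final: 0.1864


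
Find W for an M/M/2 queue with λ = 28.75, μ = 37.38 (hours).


a = 0.7691; ρ = 0.3846; P₀ = 0.444498
Lq = P₀·a^c·ρ/(c!(1−ρ)²) = 0.13349
Wq = Lq/λ = 0.13349/28.75 = 0.004643 hr
W = Wq + 1/μ = 0.004643 + 0.02675 = 0.03140 hr

Final: 0.03140 hr


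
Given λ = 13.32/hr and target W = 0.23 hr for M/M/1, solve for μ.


W = 1/(μ−λ) ⇒ μ − λ = 1/W = 1/0.23 = 4.3478
μ = λ + 1/W = 13.32 + 4.3478 = 17.6678 per hr

Final: 17.6678 /hr


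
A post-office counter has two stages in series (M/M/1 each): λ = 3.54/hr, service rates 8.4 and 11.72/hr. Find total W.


Each node sees arrival rate λ = 3.54/hr (tandem ⇒ throughput preserved).
W₁ = 1/(μ₁−λ) = 1/(8.4−3.54) = 0.20576 hr
W₂ = 1/(μ₂−λ) = 1/(11.72−3.54) = 0.12225 hr
W_total = W₁ + W₂ = 0.20576 + 0.12225 = 0.32801 hr

Final: 0.32801 hr


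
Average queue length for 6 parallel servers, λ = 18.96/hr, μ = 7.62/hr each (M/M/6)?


a = λ/μ = 2.4882; ρ = a/6 = 0.4147
P₀ = 0.082603
Lq = P₀·a^c·ρ / (c!·(1−ρ)²) = 0.082603·237.30133·0.4147/(720·0.34258)
= 0.03296

Final: 0.03296


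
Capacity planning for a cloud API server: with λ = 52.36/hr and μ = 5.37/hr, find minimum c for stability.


Stability requires cμ > λ ⇔ c > λ/μ.
λ/μ = 52.36/5.37 = 9.7505
Minimum integer c = ⌊9.7505⌋ + 1 = 10
Check: 10·5.37 = 53.70 > 52.36, while 9·5.37 = 48.33 ≤ 52.36

Final: 10 servers


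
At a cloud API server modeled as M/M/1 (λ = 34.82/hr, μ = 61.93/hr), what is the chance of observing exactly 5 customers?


ρ = 34.82/61.93 = 0.5622
P_n = (1−ρ)·ρ^n = (1 − 0.5622)·0.5622^5 = 0.4378·0.056187 = 0.024596

Final: 0.024596


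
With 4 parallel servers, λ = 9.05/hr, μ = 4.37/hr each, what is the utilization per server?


ρ = λ/(cμ) = 9.05/(4·4.37) = 9.05/17.48 = 0.5177

Final: 0.5177


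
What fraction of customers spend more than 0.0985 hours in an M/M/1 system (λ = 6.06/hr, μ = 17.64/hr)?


W ~ Exponential(μ−λ) for M/M/1.
μ − λ = 17.64 − 6.06 = 11.5800
P(W > t) = e^{−(μ−λ)t} = e^{−1.1406} = 0.319618

Final: 0.319618


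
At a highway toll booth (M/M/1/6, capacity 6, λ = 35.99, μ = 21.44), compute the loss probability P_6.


ρ = λ/μ = 35.99/21.44 = 1.6786
P_K = (1−ρ)ρ^K/(1−ρ^(K+1)) = (-0.6786·22.373936)/(1 − 37.557741)
= -15.183805/-36.557741 = 0.415338

Final: 0.415338


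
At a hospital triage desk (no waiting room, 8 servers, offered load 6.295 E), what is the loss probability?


B(c,a) = (a^c/c!) / Σ_{k=0}^{c} a^k/k!
a^8/8! = 61.156884
Σ terms (k=0..8): 1.00000 + 6.29500 + 19.81351 + 41.57535 + 65.42921 + 82.37538 + 86.42550 + 77.72122 + 61.15688 = 441.792064
B = 61.156884/441.792064 = 0.138429

Final: 0.138429


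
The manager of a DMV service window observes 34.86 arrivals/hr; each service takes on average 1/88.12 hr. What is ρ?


ρ = λ/μ = 34.86/88.12 = 0.3956

Final: 0.3956


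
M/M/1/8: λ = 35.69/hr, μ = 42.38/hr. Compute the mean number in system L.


ρ = 35.69/42.38 = 0.8421
L = ρ[1 − (K+1)ρ^K + Kρ^(K+1)] / [(1−ρ)(1−ρ^(K+1))]
Numerator: 0.8421·(1 − 9·0.252979 + 8·0.213045) = 0.360053
Denominator: (0.1579)·(0.786955) = 0.124227
L = 0.360053/0.124227 = 2.8983

Final: 2.8983


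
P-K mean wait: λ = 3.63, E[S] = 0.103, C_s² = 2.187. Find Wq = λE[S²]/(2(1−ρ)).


ρ = λ·E[S] = 3.63·0.103 = 0.3739
E[S²] = E[S]²(1+C_s²) = 0.103²·(1+2.187) = 0.033811
Wq = λ·E[S²]/(2(1−ρ)) = 3.63·0.033811/(2·0.6261) = 0.09801 hr

Final: 0.09801 hr


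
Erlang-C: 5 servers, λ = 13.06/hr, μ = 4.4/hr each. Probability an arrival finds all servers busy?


a = λ/μ = 2.9682; ρ = a/5 = 0.5936
P₀ = 0.048332 (from M/M/c formula)
C(c,a) = [a^c/(c!(1−ρ))]·P₀ = [230.38410/(120·0.4064)]·0.048332
= 4.72451·0.048332 = 0.228346

Final: 0.228346


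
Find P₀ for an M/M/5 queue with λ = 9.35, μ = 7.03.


a = λ/μ = 9.35/7.03 = 1.3300; ρ = a/c = 0.2660
Σ_{k=0}^{4} a^k/k! (terms k=0..4) = 1.00000 + 1.33001 + 0.88447 + 0.39212 + 0.13038 = 3.73698
Tail: a^5/(5!(1−ρ)) = 4.16180/(120·0.7340) = 0.04725
P₀ = 1/(3.73698 + 0.04725) = 1/3.78423 = 0.264254

Final: 0.264254


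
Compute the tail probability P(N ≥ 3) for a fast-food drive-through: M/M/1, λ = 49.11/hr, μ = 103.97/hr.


ρ = 49.11/103.97 = 0.4723
P(N ≥ n) = ρ^n = 0.4723^3 = 0.105387

Final: 0.105387


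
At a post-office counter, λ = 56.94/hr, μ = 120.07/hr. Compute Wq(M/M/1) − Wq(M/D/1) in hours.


ρ = 56.94/120.07 = 0.4742
Wq(M/M/1) = ρ/(μ−λ) = 0.4742/63.13 = 0.007512 hr
Wq(M/D/1) = ρ/(2(μ−λ)) = 0.003756 hr
Savings = 0.007512 − 0.003756 = 0.003756 hr

Final: 0.003756 hr


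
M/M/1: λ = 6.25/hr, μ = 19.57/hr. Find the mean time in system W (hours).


W = 1/(μ−λ) = 1/(19.57 − 6.25) = 1/13.32 = 0.07508 hr

Final: 0.07508 hr


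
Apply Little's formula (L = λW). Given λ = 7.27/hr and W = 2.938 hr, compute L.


L = λW = 7.27·2.938 = 21.3593

Final: 21.3593


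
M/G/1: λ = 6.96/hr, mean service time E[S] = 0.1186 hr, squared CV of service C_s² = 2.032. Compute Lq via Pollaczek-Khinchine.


ρ = λ·E[S] = 6.96·0.1186 = 0.8255
Lq = ρ²(1+C_s²)/(2(1−ρ)) = 0.6814·(1+2.032)/(2·0.1745)
= 0.6814·3.0320/0.3491 = 5.91810

Final: 5.91810


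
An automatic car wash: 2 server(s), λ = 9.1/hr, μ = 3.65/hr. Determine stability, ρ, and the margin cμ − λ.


Total capacity cμ = 2·3.65 = 7.30/hr
ρ = λ/(cμ) = 9.1/7.30 = 1.2466
Stable ⇔ ρ < 1: NO
Spare capacity = cμ − λ = 7.30 − 9.1 = -1.80/hr

Final: ρ = 1.2466; unstable; margin = -1.80/hr


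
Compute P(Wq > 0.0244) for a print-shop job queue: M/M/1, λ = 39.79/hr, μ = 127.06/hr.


ρ = 39.79/127.06 = 0.3132
P(Wq > t) = ρ·e^{−(μ−λ)t} = 0.3132·e^{−2.1294}
= 0.3132·0.118910 = 0.037238

Final: 0.037238


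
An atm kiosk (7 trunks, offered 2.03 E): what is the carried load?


B(7,2.03) = 0.003706 (Erlang-B)
Carried load = a(1 − B) = 2.03·(1 − 0.003706) = 2.03·0.996294 = 2.0225 E

Final: 2.0225 Erlangs


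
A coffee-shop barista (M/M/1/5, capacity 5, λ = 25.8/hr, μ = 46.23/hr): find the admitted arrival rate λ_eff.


ρ = 0.5581; P_K = (1−ρ)ρ^5/(1−ρ^6) = 0.024669
λ_eff = λ(1 − P_K) = 25.8·(1 − 0.024669) = 25.8·0.975331 = 25.1635 /hr

Final: 25.1635 /hr


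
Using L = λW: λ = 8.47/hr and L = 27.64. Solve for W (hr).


W = L/λ = 27.64/8.47 = 3.2633 hr

Final: 3.2633 hr


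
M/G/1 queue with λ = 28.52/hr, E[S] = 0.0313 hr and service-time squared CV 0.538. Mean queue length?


ρ = λ·E[S] = 28.52·0.0313 = 0.8927
Lq = ρ²(1+C_s²)/(2(1−ρ)) = 0.7969·(1+0.538)/(2·0.1073)
= 0.7969·1.5380/0.2146 = 5.70975

Final: 5.70975


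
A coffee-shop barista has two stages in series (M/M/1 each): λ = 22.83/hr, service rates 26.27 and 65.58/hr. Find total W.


Each node sees arrival rate λ = 22.83/hr (tandem ⇒ throughput preserved).
W₁ = 1/(μ₁−λ) = 1/(26.27−22.83) = 0.29070 hr
W₂ = 1/(μ₂−λ) = 1/(65.58−22.83) = 0.02339 hr
W_total = W₁ + W₂ = 0.29070 + 0.02339 = 0.31409 hr

Final: 0.31409 hr


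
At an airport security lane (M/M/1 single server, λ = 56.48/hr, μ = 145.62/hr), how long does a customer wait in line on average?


ρ = 56.48/145.62 = 0.3879
Wq = ρ/(μ−λ) = 0.3879/(145.62 − 56.48) = 0.3879/89.14 = 0.004351 hr

Final: 0.004351 hr


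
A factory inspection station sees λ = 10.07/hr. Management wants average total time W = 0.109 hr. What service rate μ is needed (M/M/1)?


W = 1/(μ−λ) ⇒ μ − λ = 1/W = 1/0.109 = 9.1743
μ = λ + 1/W = 10.07 + 9.1743 = 19.2443 per hr

Final: 19.2443 /hr


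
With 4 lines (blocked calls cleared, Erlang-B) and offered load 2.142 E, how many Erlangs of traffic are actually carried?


B(4,2.142) = 0.110315 (Erlang-B)
Carried load = a(1 − B) = 2.142·(1 − 0.110315) = 2.142·0.889685 = 1.9057 E

Final: 1.9057 Erlangs


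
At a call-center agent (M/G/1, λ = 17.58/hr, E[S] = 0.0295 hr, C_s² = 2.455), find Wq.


ρ = λ·E[S] = 17.58·0.0295 = 0.5186
E[S²] = E[S]²(1+C_s²) = 0.0295²·(1+2.455) = 0.003007
Wq = λ·E[S²]/(2(1−ρ)) = 17.58·0.003007/(2·0.4814) = 0.05490 hr

Final: 0.05490 hr


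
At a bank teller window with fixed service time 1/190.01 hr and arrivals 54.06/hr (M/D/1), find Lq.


ρ = 54.06/190.01 = 0.2845
M/D/1: Lq = ρ²/(2(1−ρ)) = 0.08095/(2·0.7155) = 0.05657

Final: 0.05657


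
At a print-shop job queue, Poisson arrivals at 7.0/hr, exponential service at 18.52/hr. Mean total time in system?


W = 1/(μ−λ) = 1/(18.52 − 7.0) = 1/11.52 = 0.08681 hr

Final: 0.08681 hr


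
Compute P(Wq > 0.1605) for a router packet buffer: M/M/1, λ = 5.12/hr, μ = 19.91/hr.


ρ = 5.12/19.91 = 0.2572
P(Wq > t) = ρ·e^{−(μ−λ)t} = 0.2572·e^{−2.3738}
= 0.2572·0.093127 = 0.023948

Final: 0.023948


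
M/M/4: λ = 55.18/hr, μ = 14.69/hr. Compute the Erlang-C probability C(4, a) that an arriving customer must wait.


a = λ/μ = 3.7563; ρ = a/4 = 0.9391
P₀ = 0.006378 (from M/M/c formula)
C(c,a) = [a^c/(c!(1−ρ))]·P₀ = [199.08549/(24·0.06093)]·0.006378
= 136.15297·0.006378 = 0.868336

Final: 0.868336


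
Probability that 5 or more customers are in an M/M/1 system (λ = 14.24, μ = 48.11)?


ρ = 14.24/48.11 = 0.2960
P(N ≥ n) = ρ^n = 0.2960^5 = 0.002272

Final: 0.002272


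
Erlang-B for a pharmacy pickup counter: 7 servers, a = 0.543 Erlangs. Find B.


B(c,a) = (a^c/c!) / Σ_{k=0}^{c} a^k/k!
a^7/7! = 0.000002762
Σ terms (k=0..7): 1.00000 + 0.54300 + 0.14742 + 0.02668 + 0.003622 + 0.0003934 + 0.00003560 + 0.000002762 = 1.721162
B = 0.000002762/1.721162 = 0.000001605

Final: 0.000001605


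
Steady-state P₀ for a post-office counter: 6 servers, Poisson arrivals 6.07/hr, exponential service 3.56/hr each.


a = λ/μ = 6.07/3.56 = 1.7051; ρ = a/c = 0.2842
Σ_{k=0}^{5} a^k/k! (terms k=0..5) = 1.00000 + 1.70506 + 1.45361 + 0.82616 + 0.35216 + 0.12009 = 5.45708
Tail: a^6/(6!(1−ρ)) = 24.57153/(720·0.7158) = 0.04768
P₀ = 1/(5.45708 + 0.04768) = 1/5.50476 = 0.181661

Final: 0.181661


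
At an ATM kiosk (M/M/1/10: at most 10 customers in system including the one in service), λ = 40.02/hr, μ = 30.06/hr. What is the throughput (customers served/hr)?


ρ = 1.3313; P_K = (1−ρ)ρ^10/(1−ρ^11) = 0.260041
λ_eff = λ(1 − P_K) = 40.02·(1 − 0.260041) = 40.02·0.739959 = 29.6132 /hr

Final: 29.6132 /hr


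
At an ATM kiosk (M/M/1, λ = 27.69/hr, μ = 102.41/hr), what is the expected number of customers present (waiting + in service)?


ρ = λ/μ = 27.69/102.41 = 0.2704
L = ρ/(1−ρ) = 0.2704/(1 − 0.2704) = 0.2704/0.7296 = 0.3706

Final: 0.3706


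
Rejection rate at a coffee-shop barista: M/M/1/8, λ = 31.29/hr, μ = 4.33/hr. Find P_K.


ρ = λ/μ = 31.29/4.33 = 7.2263
P_K = (1−ρ)ρ^K/(1−ρ^(K+1)) = (-6.2263·7436033.443542)/(1 − 53735216.269847)
= -46299182.826304/-53735215.269847 = 0.861617

Final: 0.861617


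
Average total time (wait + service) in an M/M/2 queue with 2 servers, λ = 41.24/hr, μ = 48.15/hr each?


a = 0.8565; ρ = 0.4282; P₀ = 0.400320
Lq = P₀·a^c·ρ/(c!(1−ρ)²) = 0.19235
Wq = Lq/λ = 0.19235/41.24 = 0.004664 hr
W = Wq + 1/μ = 0.004664 + 0.02077 = 0.02543 hr

Final: 0.02543 hr


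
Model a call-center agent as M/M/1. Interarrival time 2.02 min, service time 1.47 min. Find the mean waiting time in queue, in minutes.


λ = 60/2.02 = 29.7030 /hr
μ = 60/1.47 = 40.8163 /hr
ρ = λ/μ = 29.7030/40.8163 = 0.7277
Wq = ρ/(μ−λ) = 0.7277/(40.8163−29.7030) = 0.06548 hr
In minutes: 0.06548·60 = 3.929 min

Final: 3.929 min


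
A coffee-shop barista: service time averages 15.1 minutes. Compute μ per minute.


μ = 1/(service time) in consistent units.
1 minute = 1 min, so μ = 1/15.1 = 0.06623 per minute

Final: 0.06623 /min


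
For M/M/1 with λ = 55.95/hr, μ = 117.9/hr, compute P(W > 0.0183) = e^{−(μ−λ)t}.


W ~ Exponential(μ−λ) for M/M/1.
μ − λ = 117.9 − 55.95 = 61.9500
P(W > t) = e^{−(μ−λ)t} = e^{−1.1337} = 0.321845

Final: 0.321845


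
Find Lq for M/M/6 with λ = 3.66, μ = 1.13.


a = λ/μ = 3.2389; ρ = a/6 = 0.5398
P₀ = 0.038185
Lq = P₀·a^c·ρ / (c!·(1−ρ)²) = 0.038185·1154.55826·0.5398/(720·0.21176)
= 0.15609

Final: 0.15609


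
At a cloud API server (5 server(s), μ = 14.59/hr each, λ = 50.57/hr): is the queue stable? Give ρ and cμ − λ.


Total capacity cμ = 5·14.59 = 72.95/hr
ρ = λ/(cμ) = 50.57/72.95 = 0.6932
Stable ⇔ ρ < 1: YES
Spare capacity = cμ − λ = 72.95 − 50.57 = 22.38/hr

Final: ρ = 0.6932; stable; margin = 22.38/hr


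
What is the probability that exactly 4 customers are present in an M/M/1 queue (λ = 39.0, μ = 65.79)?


ρ = 39.0/65.79 = 0.5928
P_n = (1−ρ)·ρ^n = (1 − 0.5928)·0.5928^4 = 0.4072·0.123486 = 0.050284

Final: 0.050284


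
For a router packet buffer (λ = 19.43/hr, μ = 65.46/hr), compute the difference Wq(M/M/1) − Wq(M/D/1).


ρ = 19.43/65.46 = 0.2968
Wq(M/M/1) = ρ/(μ−λ) = 0.2968/46.03 = 0.006448 hr
Wq(M/D/1) = ρ/(2(μ−λ)) = 0.003224 hr
Savings = 0.006448 − 0.003224 = 0.003224 hr

Final: 0.003224 hr


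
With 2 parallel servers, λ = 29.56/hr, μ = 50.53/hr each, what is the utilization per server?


ρ = λ/(cμ) = 29.56/(2·50.53) = 29.56/101.06 = 0.2925

Final: 0.2925


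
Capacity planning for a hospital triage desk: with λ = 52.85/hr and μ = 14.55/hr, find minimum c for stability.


Stability requires cμ > λ ⇔ c > λ/μ.
λ/μ = 52.85/14.55 = 3.6323
Minimum integer c = ⌊3.6323⌋ + 1 = 4
Check: 4·14.55 = 58.20 > 52.85, while 3·14.55 = 43.65 ≤ 52.85

Final: 4 servers


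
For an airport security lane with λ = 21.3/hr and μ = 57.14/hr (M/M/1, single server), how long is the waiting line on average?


ρ = 21.3/57.14 = 0.3728
Lq = ρ²/(1−ρ) = 0.1390/0.6272 = 0.2215

Final: 0.2215


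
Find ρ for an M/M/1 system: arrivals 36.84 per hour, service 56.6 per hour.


ρ = λ/μ = 36.84/56.6 = 0.6509

Final: 0.6509


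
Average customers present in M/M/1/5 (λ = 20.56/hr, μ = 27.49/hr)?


ρ = 20.56/27.49 = 0.7479
L = ρ[1 − (K+1)ρ^K + Kρ^(K+1)] / [(1−ρ)(1−ρ^(K+1))]
Numerator: 0.7479·(1 − 6·0.234014 + 5·0.175021) = 0.352281
Denominator: (0.2521)·(0.824979) = 0.207970
L = 0.352281/0.207970 = 1.6939

Final: 1.6939


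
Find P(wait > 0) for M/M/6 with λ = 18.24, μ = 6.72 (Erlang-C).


a = λ/μ = 2.7143; ρ = a/6 = 0.4524
P₀ = 0.065641 (from M/M/c formula)
C(c,a) = [a^c/(c!(1−ρ))]·P₀ = [399.88339/(720·0.5476)]·0.065641
= 1.01420·0.065641 = 0.066573

Final: 0.066573


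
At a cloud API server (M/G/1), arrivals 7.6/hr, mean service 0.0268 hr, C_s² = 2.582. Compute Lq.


ρ = λ·E[S] = 7.6·0.0268 = 0.2037
Lq = ρ²(1+C_s²)/(2(1−ρ)) = 0.04149·(1+2.582)/(2·0.7963)
= 0.04149·3.5820/1.5926 = 0.09330

Final: 0.09330


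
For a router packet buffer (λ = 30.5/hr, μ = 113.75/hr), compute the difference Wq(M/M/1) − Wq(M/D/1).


ρ = 30.5/113.75 = 0.2681
Wq(M/M/1) = ρ/(μ−λ) = 0.2681/83.25 = 0.003221 hr
Wq(M/D/1) = ρ/(2(μ−λ)) = 0.001610 hr
Savings = 0.003221 − 0.001610 = 0.001610 hr

Final: 0.001610 hr


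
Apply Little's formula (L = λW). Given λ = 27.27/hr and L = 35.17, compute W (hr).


W = L/λ = 35.17/27.27 = 1.2897 hr

Final: 1.2897 hr


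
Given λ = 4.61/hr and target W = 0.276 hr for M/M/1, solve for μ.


W = 1/(μ−λ) ⇒ μ − λ = 1/W = 1/0.276 = 3.6232
μ = λ + 1/W = 4.61 + 3.6232 = 8.2332 per hr

Final: 8.2332 /hr


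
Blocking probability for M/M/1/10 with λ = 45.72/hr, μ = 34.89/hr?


ρ = λ/μ = 45.72/34.89 = 1.3104
P_K = (1−ρ)ρ^K/(1−ρ^(K+1)) = (-0.3104·14.929750)/(1 − 19.564005)
= -4.634256/-18.564005 = 0.249637

Final: 0.249637


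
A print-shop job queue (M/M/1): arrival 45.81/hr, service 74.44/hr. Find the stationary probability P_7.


ρ = 45.81/74.44 = 0.6154
P_n = (1−ρ)·ρ^n = (1 − 0.6154)·0.6154^7 = 0.3846·0.033425 = 0.012856

Final: 0.012856


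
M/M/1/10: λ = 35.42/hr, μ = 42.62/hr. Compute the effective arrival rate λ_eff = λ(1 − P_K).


ρ = 0.8311; P_K = (1−ρ)ρ^10/(1−ρ^11) = 0.030539
λ_eff = λ(1 − P_K) = 35.42·(1 − 0.030539) = 35.42·0.969461 = 34.3383 /hr

Final: 34.3383 /hr


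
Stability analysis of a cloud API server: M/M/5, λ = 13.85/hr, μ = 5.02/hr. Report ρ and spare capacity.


Total capacity cμ = 5·5.02 = 25.10/hr
ρ = λ/(cμ) = 13.85/25.10 = 0.5518
Stable ⇔ ρ < 1: YES
Spare capacity = cμ − λ = 25.10 − 13.85 = 11.25/hr

Final: ρ = 0.5518; stable; margin = 11.25/hr


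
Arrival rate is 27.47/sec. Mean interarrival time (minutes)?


Mean interarrival time = 1/λ = 1/27.47 second = 0.03640 second
In minutes: 0.03640 × 0.0166667 = 0.0006067 min

Final: 0.0006067 min


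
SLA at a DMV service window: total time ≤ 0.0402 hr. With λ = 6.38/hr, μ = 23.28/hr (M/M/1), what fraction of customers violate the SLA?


W ~ Exponential(μ−λ) for M/M/1.
μ − λ = 23.28 − 6.38 = 16.9000
P(W > t) = e^{−(μ−λ)t} = e^{−0.6794} = 0.506931

Final: 0.506931


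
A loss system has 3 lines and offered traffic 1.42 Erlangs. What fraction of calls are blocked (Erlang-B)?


B(c,a) = (a^c/c!) / Σ_{k=0}^{c} a^k/k!
a^3/3! = 0.477215
Σ terms (k=0..3): 1.00000 + 1.42000 + 1.00820 + 0.47721 = 3.905415
B = 0.477215/3.905415 = 0.122193

Final: 0.122193


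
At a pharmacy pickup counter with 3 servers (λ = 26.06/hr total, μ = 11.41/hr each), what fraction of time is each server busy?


ρ = λ/(cμ) = 26.06/(3·11.41) = 26.06/34.23 = 0.7613

Final: 0.7613


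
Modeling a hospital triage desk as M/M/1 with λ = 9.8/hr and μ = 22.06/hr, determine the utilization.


ρ = λ/μ = 9.8/22.06 = 0.4442

Final: 0.4442


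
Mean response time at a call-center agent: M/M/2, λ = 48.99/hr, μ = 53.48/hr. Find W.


a = 0.9160; ρ = 0.4580; P₀ = 0.371722
Lq = P₀·a^c·ρ/(c!(1−ρ)²) = 0.24319
Wq = Lq/λ = 0.24319/48.99 = 0.004964 hr
W = Wq + 1/μ = 0.004964 + 0.01870 = 0.02366 hr

Final: 0.02366 hr


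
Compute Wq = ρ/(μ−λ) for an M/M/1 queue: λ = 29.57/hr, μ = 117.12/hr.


ρ = 29.57/117.12 = 0.2525
Wq = ρ/(μ−λ) = 0.2525/(117.12 − 29.57) = 0.2525/87.55 = 0.002884 hr

Final: 0.002884 hr


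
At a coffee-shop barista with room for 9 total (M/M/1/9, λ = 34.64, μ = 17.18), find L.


ρ = 34.64/17.18 = 2.0163
L = ρ[1 − (K+1)ρ^K + Kρ^(K+1)] / [(1−ρ)(1−ρ^(K+1))]
Numerator: 2.0163·(1 − 10·550.798203 + 9·1110.573327) = 9049.504237
Denominator: (-1.0163)·(-1109.573327) = 1127.657176
L = 9049.504237/1127.657176 = 8.0250

Final: 8.0250


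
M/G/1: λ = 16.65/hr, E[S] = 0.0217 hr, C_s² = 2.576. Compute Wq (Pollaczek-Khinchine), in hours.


ρ = λ·E[S] = 16.65·0.0217 = 0.3613
E[S²] = E[S]²(1+C_s²) = 0.0217²·(1+2.576) = 0.001684
Wq = λ·E[S²]/(2(1−ρ)) = 16.65·0.001684/(2·0.6387) = 0.02195 hr

Final: 0.02195 hr


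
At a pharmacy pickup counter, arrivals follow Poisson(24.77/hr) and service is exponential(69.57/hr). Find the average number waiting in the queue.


ρ = 24.77/69.57 = 0.3560
Lq = ρ²/(1−ρ) = 0.1268/0.6440 = 0.1969

Final: 0.1969


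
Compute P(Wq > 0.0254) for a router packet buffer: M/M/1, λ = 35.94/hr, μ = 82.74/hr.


ρ = 35.94/82.74 = 0.4344
P(Wq > t) = ρ·e^{−(μ−λ)t} = 0.4344·e^{−1.1887}
= 0.4344·0.304611 = 0.132315

Final: 0.132315


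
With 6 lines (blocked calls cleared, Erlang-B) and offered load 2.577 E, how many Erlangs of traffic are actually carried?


B(6,2.577) = 0.031433 (Erlang-B)
Carried load = a(1 − B) = 2.577·(1 − 0.031433) = 2.577·0.968567 = 2.4960 E

Final: 2.4960 Erlangs


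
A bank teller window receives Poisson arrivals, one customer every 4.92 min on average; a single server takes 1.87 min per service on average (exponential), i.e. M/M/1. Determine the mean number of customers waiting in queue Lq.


λ = 60/4.92 = 12.1951 /hr
μ = 60/1.87 = 32.0856 /hr
ρ = λ/μ = 12.1951/32.0856 = 0.3801
Lq = ρ²/(1−ρ) = 0.1445/0.6199 = 0.2330

Final: 0.2330


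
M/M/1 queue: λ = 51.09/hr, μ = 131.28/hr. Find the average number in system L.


ρ = λ/μ = 51.09/131.28 = 0.3892
L = ρ/(1−ρ) = 0.3892/(1 − 0.3892) = 0.3892/0.6108 = 0.6371

Final: 0.6371


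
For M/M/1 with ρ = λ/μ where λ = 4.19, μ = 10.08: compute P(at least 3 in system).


ρ = 4.19/10.08 = 0.4157
P(N ≥ n) = ρ^n = 0.4157^3 = 0.071822

Final: 0.071822


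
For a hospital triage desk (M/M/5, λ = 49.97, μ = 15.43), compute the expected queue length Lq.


a = λ/μ = 3.2385; ρ = a/5 = 0.6477
P₀ = 0.035521
Lq = P₀·a^c·ρ / (c!·(1−ρ)²) = 0.035521·356.21903·0.6477/(120·0.12412)
= 0.55026

Final: 0.55026


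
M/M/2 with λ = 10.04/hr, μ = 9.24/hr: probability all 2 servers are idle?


a = λ/μ = 10.04/9.24 = 1.0866; ρ = a/c = 0.5433
Σ_{k=0}^{1} a^k/k! (terms k=0..1) = 1.00000 + 1.08658 = 2.08658
Tail: a^2/(2!(1−ρ)) = 1.18066/(2·0.4567) = 1.29257
P₀ = 1/(2.08658 + 1.29257) = 1/3.37915 = 0.295933

Final: 0.295933


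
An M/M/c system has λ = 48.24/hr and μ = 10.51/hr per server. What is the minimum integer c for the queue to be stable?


Stability requires cμ > λ ⇔ c > λ/μ.
λ/μ = 48.24/10.51 = 4.5899
Minimum integer c = ⌊4.5899⌋ + 1 = 5
Check: 5·10.51 = 52.55 > 48.24, while 4·10.51 = 42.04 ≤ 48.24

Final: 5 servers


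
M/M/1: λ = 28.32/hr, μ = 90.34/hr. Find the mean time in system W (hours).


W = 1/(μ−λ) = 1/(90.34 − 28.32) = 1/62.02 = 0.01612 hr

Final: 0.01612 hr


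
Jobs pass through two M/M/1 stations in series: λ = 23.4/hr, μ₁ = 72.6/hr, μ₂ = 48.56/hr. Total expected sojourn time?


Each node sees arrival rate λ = 23.4/hr (tandem ⇒ throughput preserved).
W₁ = 1/(μ₁−λ) = 1/(72.6−23.4) = 0.02033 hr
W₂ = 1/(μ₂−λ) = 1/(48.56−23.4) = 0.03975 hr
W_total = W₁ + W₂ = 0.02033 + 0.03975 = 0.06007 hr

Final: 0.06007 hr


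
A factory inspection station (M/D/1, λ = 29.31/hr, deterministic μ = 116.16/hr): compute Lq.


ρ = 29.31/116.16 = 0.2523
M/D/1: Lq = ρ²/(2(1−ρ)) = 0.06367/(2·0.7477) = 0.04258

Final: 0.04258


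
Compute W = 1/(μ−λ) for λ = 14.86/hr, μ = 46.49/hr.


W = 1/(μ−λ) = 1/(46.49 − 14.86) = 1/31.63 = 0.03162 hr

Final: 0.03162 hr


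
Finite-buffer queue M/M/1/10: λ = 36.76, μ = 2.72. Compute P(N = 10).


ρ = λ/μ = 36.76/2.72 = 13.5147
P_K = (1−ρ)ρ^K/(1−ρ^(K+1)) = (-12.5147·203266583116.633484)/(1 − 2747088086532.149414)
= -2543821503415.516113/-2747088086531.149414 = 0.926007

Final: 0.926007


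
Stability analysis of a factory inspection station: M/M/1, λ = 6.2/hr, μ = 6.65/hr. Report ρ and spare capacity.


Total capacity cμ = 1·6.65 = 6.65/hr
ρ = λ/(cμ) = 6.2/6.65 = 0.9323
Stable ⇔ ρ < 1: YES
Spare capacity = cμ − λ = 6.65 − 6.2 = 0.45/hr

Final: ρ = 0.9323; stable; margin = 0.45/hr


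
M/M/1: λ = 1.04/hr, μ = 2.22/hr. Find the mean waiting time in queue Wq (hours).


ρ = 1.04/2.22 = 0.4685
Wq = ρ/(μ−λ) = 0.4685/(2.22 − 1.04) = 0.4685/1.18 = 0.3970 hr

Final: 0.3970 hr


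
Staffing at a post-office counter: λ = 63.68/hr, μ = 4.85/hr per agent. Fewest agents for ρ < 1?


Stability requires cμ > λ ⇔ c > λ/μ.
λ/μ = 63.68/4.85 = 13.1299
Minimum integer c = ⌊13.1299⌋ + 1 = 14
Check: 14·4.85 = 67.90 > 63.68, while 13·4.85 = 63.05 ≤ 63.68

Final: 14 servers


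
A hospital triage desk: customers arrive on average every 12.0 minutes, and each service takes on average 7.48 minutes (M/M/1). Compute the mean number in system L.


λ = 60/12.0 = 5.0000 /hr
μ = 60/7.48 = 8.0214 /hr
ρ = λ/μ = 5.0000/8.0214 = 0.6233
L = ρ/(1−ρ) = 0.6233/0.3767 = 1.6549

Final: 1.6549


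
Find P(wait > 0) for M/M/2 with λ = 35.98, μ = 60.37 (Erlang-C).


a = λ/μ = 0.5960; ρ = a/2 = 0.2980
P₀ = 0.540837 (from M/M/c formula)
C(c,a) = [a^c/(c!(1−ρ))]·P₀ = [0.35521/(2·0.7020)]·0.540837
= 0.25299·0.540837 = 0.136829

Final: 0.136829


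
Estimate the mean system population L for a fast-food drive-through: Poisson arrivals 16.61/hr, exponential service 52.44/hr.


ρ = λ/μ = 16.61/52.44 = 0.3167
L = ρ/(1−ρ) = 0.3167/(1 − 0.3167) = 0.3167/0.6833 = 0.4636

Final: 0.4636


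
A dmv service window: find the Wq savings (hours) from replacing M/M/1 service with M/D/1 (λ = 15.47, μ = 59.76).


ρ = 15.47/59.76 = 0.2589
Wq(M/M/1) = ρ/(μ−λ) = 0.2589/44.29 = 0.005845 hr
Wq(M/D/1) = ρ/(2(μ−λ)) = 0.002922 hr
Savings = 0.005845 − 0.002922 = 0.002922 hr

Final: 0.002922 hr


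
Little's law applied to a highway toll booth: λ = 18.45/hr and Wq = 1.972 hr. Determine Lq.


Lq = λWq = 18.45·1.972 = 36.3834

Final: 36.3834


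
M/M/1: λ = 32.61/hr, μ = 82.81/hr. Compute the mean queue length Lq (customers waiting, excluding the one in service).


ρ = 32.61/82.81 = 0.3938
Lq = ρ²/(1−ρ) = 0.1551/0.6062 = 0.2558

Final: 0.2558


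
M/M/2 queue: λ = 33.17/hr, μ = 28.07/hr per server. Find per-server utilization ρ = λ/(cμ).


ρ = λ/(cμ) = 33.17/(2·28.07) = 33.17/56.14 = 0.5908

Final: 0.5908


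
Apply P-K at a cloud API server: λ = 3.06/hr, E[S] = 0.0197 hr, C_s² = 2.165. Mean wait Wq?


ρ = λ·E[S] = 3.06·0.0197 = 0.06028
E[S²] = E[S]²(1+C_s²) = 0.0197²·(1+2.165) = 0.001228
Wq = λ·E[S²]/(2(1−ρ)) = 3.06·0.001228/(2·0.9397) = 0.002000 hr

Final: 0.002000 hr


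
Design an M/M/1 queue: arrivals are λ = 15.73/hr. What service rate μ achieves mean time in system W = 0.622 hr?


W = 1/(μ−λ) ⇒ μ − λ = 1/W = 1/0.622 = 1.6077
μ = λ + 1/W = 15.73 + 1.6077 = 17.3377 per hr

Final: 17.3377 /hr


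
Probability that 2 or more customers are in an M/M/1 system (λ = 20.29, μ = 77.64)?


ρ = 20.29/77.64 = 0.2613
P(N ≥ n) = ρ^n = 0.2613^2 = 0.068296

Final: 0.068296


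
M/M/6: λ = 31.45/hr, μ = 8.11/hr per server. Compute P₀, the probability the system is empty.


a = λ/μ = 31.45/8.11 = 3.8779; ρ = a/c = 0.6463
Σ_{k=0}^{5} a^k/k! (terms k=0..5) = 1.00000 + 3.87793 + 7.51916 + 9.71959 + 9.42297 + 7.30832 = 38.84798
Tail: a^6/(6!(1−ρ)) = 3400.93846/(720·0.3537) = 13.35542
P₀ = 1/(38.84798 + 13.35542) = 1/52.20340 = 0.019156

Final: 0.019156


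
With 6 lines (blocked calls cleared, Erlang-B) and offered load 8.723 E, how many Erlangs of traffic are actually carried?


B(6,8.723) = 0.427174 (Erlang-B)
Carried load = a(1 − B) = 8.723·(1 − 0.427174) = 8.723·0.572826 = 4.9968 E

Final: 4.9968 Erlangs


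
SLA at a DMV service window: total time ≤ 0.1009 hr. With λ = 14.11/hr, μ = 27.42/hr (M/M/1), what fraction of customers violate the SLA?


W ~ Exponential(μ−λ) for M/M/1.
μ − λ = 27.42 − 14.11 = 13.3100
P(W > t) = e^{−(μ−λ)t} = e^{−1.3430} = 0.261067

Final: 0.261067


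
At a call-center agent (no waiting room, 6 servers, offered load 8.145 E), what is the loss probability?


B(c,a) = (a^c/c!) / Σ_{k=0}^{c} a^k/k!
a^6/6! = 405.521641
Σ terms (k=0..6): 1.00000 + 8.14500 + 33.17051 + 90.05794 + 183.38048 + 298.72681 + 405.52164 = 1020.002385
B = 405.521641/1020.002385 = 0.397569

Final: 0.397569


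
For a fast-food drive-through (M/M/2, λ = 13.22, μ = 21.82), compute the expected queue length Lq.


a = λ/μ = 0.6059; ρ = a/2 = 0.3029
P₀ = 0.534998
Lq = P₀·a^c·ρ / (c!·(1−ρ)²) = 0.534998·0.36707·0.3029/(2·0.48590)
= 0.06122

Final: 0.06122


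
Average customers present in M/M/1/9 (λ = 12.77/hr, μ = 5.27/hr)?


ρ = 12.77/5.27 = 2.4231
L = ρ[1 − (K+1)ρ^K + Kρ^(K+1)] / [(1−ρ)(1−ρ^(K+1))]
Numerator: 2.4231·(1 − 10·2880.199286 + 9·6979.154628) = 82414.717738
Denominator: (-1.4231)·(-6978.154628) = 9930.960096
L = 82414.717738/9930.960096 = 8.2988

Final: 8.2988


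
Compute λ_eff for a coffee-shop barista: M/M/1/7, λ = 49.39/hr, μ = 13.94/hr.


ρ = 3.5430; P_K = (1−ρ)ρ^7/(1−ρ^8) = 0.717786
λ_eff = λ(1 − P_K) = 49.39·(1 − 0.717786) = 49.39·0.282214 = 13.9386 /hr

Final: 13.9386 /hr


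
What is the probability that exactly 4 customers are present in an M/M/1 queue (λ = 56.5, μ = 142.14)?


ρ = 56.5/142.14 = 0.3975
P_n = (1−ρ)·ρ^n = (1 − 0.3975)·0.3975^4 = 0.6025·0.024965 = 0.015041

Final: 0.015041


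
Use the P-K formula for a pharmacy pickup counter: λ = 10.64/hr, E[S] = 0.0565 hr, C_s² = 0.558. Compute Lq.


ρ = λ·E[S] = 10.64·0.0565 = 0.6012
Lq = ρ²(1+C_s²)/(2(1−ρ)) = 0.3614·(1+0.558)/(2·0.3988)
= 0.3614·1.5580/0.7977 = 0.70586

Final: 0.70586


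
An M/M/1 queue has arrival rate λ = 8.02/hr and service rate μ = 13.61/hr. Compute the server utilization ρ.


ρ = λ/μ = 8.02/13.61 = 0.5893

Final: 0.5893


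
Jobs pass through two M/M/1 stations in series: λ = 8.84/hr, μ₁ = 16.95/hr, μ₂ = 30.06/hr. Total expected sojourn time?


Each node sees arrival rate λ = 8.84/hr (tandem ⇒ throughput preserved).
W₁ = 1/(μ₁−λ) = 1/(16.95−8.84) = 0.12330 hr
W₂ = 1/(μ₂−λ) = 1/(30.06−8.84) = 0.04713 hr
W_total = W₁ + W₂ = 0.12330 + 0.04713 = 0.17043 hr

Final: 0.17043 hr


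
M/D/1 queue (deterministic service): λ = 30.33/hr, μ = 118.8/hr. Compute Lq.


ρ = 30.33/118.8 = 0.2553
M/D/1: Lq = ρ²/(2(1−ρ)) = 0.06518/(2·0.7447) = 0.04376

Final: 0.04376


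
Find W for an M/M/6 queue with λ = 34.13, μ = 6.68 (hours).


a = 5.1093; ρ = 0.8515; P₀ = 0.003770
Lq = P₀·a^c·ρ/(c!(1−ρ)²) = 3.59940
Wq = Lq/λ = 3.59940/34.13 = 0.10546 hr
W = Wq + 1/μ = 0.10546 + 0.14970 = 0.25516 hr

Final: 0.25516 hr


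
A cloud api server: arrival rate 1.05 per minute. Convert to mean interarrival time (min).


Mean interarrival time = 1/λ = 1/1.05 minute = 0.95238 minute
In minutes: 0.95238 × 1 = 0.9524 min

Final: 0.9524 min


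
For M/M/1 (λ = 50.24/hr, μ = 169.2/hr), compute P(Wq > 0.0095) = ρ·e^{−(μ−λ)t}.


ρ = 50.24/169.2 = 0.2969
P(Wq > t) = ρ·e^{−(μ−λ)t} = 0.2969·e^{−1.1301}
= 0.2969·0.322994 = 0.095906

Final: 0.095906


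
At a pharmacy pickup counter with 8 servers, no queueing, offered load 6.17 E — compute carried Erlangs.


B(8,6.17) = 0.131373 (Erlang-B)
Carried load = a(1 − B) = 6.17·(1 − 0.131373) = 6.17·0.868627 = 5.3594 E

Final: 5.3594 Erlangs


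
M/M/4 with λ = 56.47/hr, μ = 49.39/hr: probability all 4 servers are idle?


a = λ/μ = 56.47/49.39 = 1.1433; ρ = a/c = 0.2858
Σ_{k=0}^{3} a^k/k! (terms k=0..3) = 1.00000 + 1.14335 + 0.65362 + 0.24911 = 3.04608
Tail: a^4/(4!(1−ρ)) = 1.70889/(24·0.7142) = 0.09970
P₀ = 1/(3.04608 + 0.09970) = 1/3.14578 = 0.317886

Final: 0.317886


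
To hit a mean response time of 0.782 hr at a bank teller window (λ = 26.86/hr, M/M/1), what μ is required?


W = 1/(μ−λ) ⇒ μ − λ = 1/W = 1/0.782 = 1.2788
μ = λ + 1/W = 26.86 + 1.2788 = 28.1388 per hr

Final: 28.1388 /hr


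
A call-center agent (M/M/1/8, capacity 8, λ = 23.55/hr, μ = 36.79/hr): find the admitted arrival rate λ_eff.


ρ = 0.6401; P_K = (1−ρ)ρ^8/(1−ρ^9) = 0.010331
λ_eff = λ(1 − P_K) = 23.55·(1 − 0.010331) = 23.55·0.989669 = 23.3067 /hr

Final: 23.3067 /hr


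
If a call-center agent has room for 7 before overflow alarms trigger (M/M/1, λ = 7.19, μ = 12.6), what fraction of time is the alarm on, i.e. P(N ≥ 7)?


ρ = 7.19/12.6 = 0.5706
P(N ≥ n) = ρ^n = 0.5706^7 = 0.019702

Final: 0.019702


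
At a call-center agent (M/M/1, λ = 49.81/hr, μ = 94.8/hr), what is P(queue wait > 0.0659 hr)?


ρ = 49.81/94.8 = 0.5254
P(Wq > t) = ρ·e^{−(μ−λ)t} = 0.5254·e^{−2.9648}
= 0.5254·0.051569 = 0.027095

Final: 0.027095


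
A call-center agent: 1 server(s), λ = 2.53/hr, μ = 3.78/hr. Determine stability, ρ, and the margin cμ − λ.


Total capacity cμ = 1·3.78 = 3.78/hr
ρ = λ/(cμ) = 2.53/3.78 = 0.6693
Stable ⇔ ρ < 1: YES
Spare capacity = cμ − λ = 3.78 − 2.53 = 1.25/hr

Final: ρ = 0.6693; stable; margin = 1.25/hr


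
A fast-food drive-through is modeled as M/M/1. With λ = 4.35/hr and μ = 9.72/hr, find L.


ρ = λ/μ = 4.35/9.72 = 0.4475
L = ρ/(1−ρ) = 0.4475/(1 − 0.4475) = 0.4475/0.5525 = 0.8101

Final: 0.8101


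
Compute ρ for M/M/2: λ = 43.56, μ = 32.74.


ρ = λ/(cμ) = 43.56/(2·32.74) = 43.56/65.48 = 0.6652

Final: 0.6652


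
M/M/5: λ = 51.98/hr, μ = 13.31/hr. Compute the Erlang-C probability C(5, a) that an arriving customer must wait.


a = λ/μ = 3.9053; ρ = a/5 = 0.7811
P₀ = 0.014986 (from M/M/c formula)
C(c,a) = [a^c/(c!(1−ρ))]·P₀ = [908.42923/(120·0.2189)]·0.014986
= 34.57788·0.014986 = 0.518189

Final: 0.518189


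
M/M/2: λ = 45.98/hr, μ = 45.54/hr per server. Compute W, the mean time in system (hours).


a = 1.0097; ρ = 0.5048; P₀ = 0.329053
Lq = P₀·a^c·ρ/(c!(1−ρ)²) = 0.34532
Wq = Lq/λ = 0.34532/45.98 = 0.007510 hr
W = Wq + 1/μ = 0.007510 + 0.02196 = 0.02947 hr

Final: 0.02947 hr
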